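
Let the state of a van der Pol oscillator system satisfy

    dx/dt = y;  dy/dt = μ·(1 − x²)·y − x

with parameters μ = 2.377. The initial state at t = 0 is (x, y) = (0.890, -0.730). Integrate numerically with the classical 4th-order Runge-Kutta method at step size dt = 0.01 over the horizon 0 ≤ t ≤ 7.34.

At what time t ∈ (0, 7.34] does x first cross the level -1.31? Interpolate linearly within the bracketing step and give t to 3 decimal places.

t = 0.991

t=0.000: state=(0.890, -0.730)
step 1 (dt=0.01): k1=(-0.730, -1.251), k2=(-0.736, -1.262), k3=(-0.736, -1.262), k4=(-0.743, -1.273); state += dt/6·(k1+2k2+2k3+k4)
t=0.010: state=(0.883, -0.743)
t=0.020: state=(0.875, -0.755)
t=0.030: state=(0.868, -0.769)
continuing one RK4 step at a time; state shown every 25 steps (Δt=0.25):
t=0.250: state=(0.661, -1.141)
t=0.500: state=(0.288, -1.940)
t=0.750: state=(-0.372, -3.447)
t=0.990: state=(-1.307, -3.742)
next step: t=1.000: state=(-1.344, -3.662) — x has crossed -1.31
linear interpolation between t=0.990 (-1.30680) and t=1.000 (-1.34382) → t≈0.991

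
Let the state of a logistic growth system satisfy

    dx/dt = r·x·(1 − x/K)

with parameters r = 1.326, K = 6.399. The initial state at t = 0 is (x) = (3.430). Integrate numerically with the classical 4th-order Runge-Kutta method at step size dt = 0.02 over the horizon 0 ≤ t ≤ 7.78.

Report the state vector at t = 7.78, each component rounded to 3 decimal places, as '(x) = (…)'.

t=0.000: state=(3.430)
step 1 (dt=0.02): k1=(2.110), k2=(2.108), k3=(2.108), k4=(2.106); state += dt/6·(k1+2k2+2k3+k4)
t=0.020: state=(3.472)
t=0.040: state=(3.514)
t=0.060: state=(3.556)
continuing one RK4 step at a time; state shown every 25 steps (Δt=0.5):
t=0.500: state=(4.425)
t=1.000: state=(5.203)
t=1.500: state=(5.721)
t=2.000: state=(6.031)
t=2.500: state=(6.204)
t=3.000: state=(6.297)
t=3.500: state=(6.346)
t=4.000: state=(6.372)
t=4.500: state=(6.385)
t=5.000: state=(6.392)
t=5.500: state=(6.395)
t=6.000: state=(6.397)
t=6.500: state=(6.398)
t=7.000: state=(6.398)
t=7.500: state=(6.399)
t=7.780: state=(6.399)

(x) = (6.399)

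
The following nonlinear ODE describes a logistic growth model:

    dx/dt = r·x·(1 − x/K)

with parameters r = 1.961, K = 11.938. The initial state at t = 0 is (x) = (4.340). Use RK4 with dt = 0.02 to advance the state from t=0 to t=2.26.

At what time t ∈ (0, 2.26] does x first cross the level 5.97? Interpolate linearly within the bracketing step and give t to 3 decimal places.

t = 0.286

t=0.000: state=(4.340)
step 1 (dt=0.02): k1=(5.417), k2=(5.445), k3=(5.445), k4=(5.473); state += dt/6·(k1+2k2+2k3+k4)
t=0.020: state=(4.449)
t=0.040: state=(4.559)
t=0.060: state=(4.670)
continuing one RK4 step at a time; state shown every 5 steps (Δt=0.1):
t=0.100: state=(4.895)
t=0.200: state=(5.469)
t=0.280: state=(5.936)
next step: t=0.300: state=(6.053) — x has crossed 5.97
linear interpolation between t=0.280 (5.93638) and t=0.300 (6.05342) → t≈0.286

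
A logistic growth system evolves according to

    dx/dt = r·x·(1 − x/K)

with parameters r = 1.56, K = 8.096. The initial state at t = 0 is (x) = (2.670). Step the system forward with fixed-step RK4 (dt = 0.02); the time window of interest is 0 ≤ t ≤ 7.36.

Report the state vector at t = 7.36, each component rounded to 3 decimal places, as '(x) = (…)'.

t=0.000: state=(2.670)
step 1 (dt=0.02): k1=(2.792), k2=(2.806), k3=(2.806), k4=(2.821); state += dt/6·(k1+2k2+2k3+k4)
t=0.020: state=(2.726)
t=0.040: state=(2.783)
t=0.060: state=(2.840)
continuing one RK4 step at a time; state shown every 25 steps (Δt=0.5):
t=0.500: state=(4.191)
t=1.000: state=(5.673)
t=1.500: state=(6.771)
t=2.000: state=(7.429)
t=2.500: state=(7.776)
t=3.000: state=(7.946)
t=3.500: state=(8.027)
t=4.000: state=(8.064)
t=4.500: state=(8.081)
t=5.000: state=(8.089)
t=5.500: state=(8.093)
t=6.000: state=(8.095)
t=6.500: state=(8.095)
t=7.000: state=(8.096)
t=7.360: state=(8.096)

(x) = (8.096)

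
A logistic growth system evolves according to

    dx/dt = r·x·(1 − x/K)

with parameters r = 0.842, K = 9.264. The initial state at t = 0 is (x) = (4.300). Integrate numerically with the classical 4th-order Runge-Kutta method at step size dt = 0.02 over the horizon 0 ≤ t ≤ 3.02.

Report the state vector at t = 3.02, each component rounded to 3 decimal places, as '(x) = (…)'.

t=0.000: state=(4.300)
step 1 (dt=0.02): k1=(1.940), k2=(1.941), k3=(1.941), k4=(1.942); state += dt/6·(k1+2k2+2k3+k4)
t=0.020: state=(4.339)
t=0.040: state=(4.378)
t=0.060: state=(4.417)
continuing one RK4 step at a time; state shown every 5 steps (Δt=0.1):
t=0.100: state=(4.494)
t=0.200: state=(4.689)
t=0.300: state=(4.884)
t=0.400: state=(5.078)
t=0.500: state=(5.270)
t=0.600: state=(5.460)
t=0.700: state=(5.648)
t=0.800: state=(5.832)
t=0.900: state=(6.011)
t=1.000: state=(6.187)
t=1.100: state=(6.357)
t=1.200: state=(6.523)
t=1.300: state=(6.682)
t=1.400: state=(6.836)
t=1.500: state=(6.984)
t=1.600: state=(7.126)
t=1.700: state=(7.261)
t=1.800: state=(7.390)
t=1.900: state=(7.513)
t=2.000: state=(7.629)
t=2.100: state=(7.739)
t=2.200: state=(7.844)
t=2.300: state=(7.942)
t=2.400: state=(8.035)
t=2.500: state=(8.122)
t=2.600: state=(8.203)
t=2.700: state=(8.280)
t=2.800: state=(8.351)
t=2.900: state=(8.418)
t=3.000: state=(8.481)
t=3.020: state=(8.493)

(x) = (8.493)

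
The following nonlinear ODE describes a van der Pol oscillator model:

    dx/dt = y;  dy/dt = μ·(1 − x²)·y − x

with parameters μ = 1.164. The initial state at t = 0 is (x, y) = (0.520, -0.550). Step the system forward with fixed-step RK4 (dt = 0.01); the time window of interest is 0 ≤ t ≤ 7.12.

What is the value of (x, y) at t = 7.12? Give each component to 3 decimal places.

t=0.000: state=(0.520, -0.550)
step 1 (dt=0.01): k1=(-0.550, -0.987), k2=(-0.555, -0.990), k3=(-0.555, -0.990), k4=(-0.560, -0.994); state += dt/6·(k1+2k2+2k3+k4)
t=0.010: state=(0.514, -0.560)
t=0.020: state=(0.509, -0.570)
t=0.030: state=(0.503, -0.580)
continuing one RK4 step at a time; state shown every 25 steps (Δt=0.25):
t=0.250: state=(0.350, -0.820)
t=0.500: state=(0.105, -1.148)
t=0.750: state=(-0.228, -1.517)
t=1.000: state=(-0.646, -1.796)
t=1.250: state=(-1.094, -1.696)
t=1.500: state=(-1.452, -1.111)
t=1.750: state=(-1.640, -0.415)
t=2.000: state=(-1.678, 0.078)
t=2.250: state=(-1.618, 0.373)
t=2.500: state=(-1.500, 0.566)
t=2.750: state=(-1.338, 0.730)
t=3.000: state=(-1.133, 0.914)
t=3.250: state=(-0.875, 1.162)
t=3.500: state=(-0.542, 1.530)
t=3.750: state=(-0.096, 2.071)
t=4.000: state=(0.500, 2.668)
t=4.250: state=(1.188, 2.656)
t=4.500: state=(1.730, 1.557)
t=4.750: state=(1.967, 0.422)
t=5.000: state=(1.990, -0.155)
t=5.250: state=(1.916, -0.403)
t=5.500: state=(1.798, -0.531)
t=5.750: state=(1.653, -0.629)
t=6.000: state=(1.484, -0.732)
t=6.250: state=(1.285, -0.866)
t=6.500: state=(1.046, -1.058)
t=6.750: state=(0.748, -1.349)
t=7.000: state=(0.358, -1.798)
t=7.120: state=(0.126, -2.081)

(x, y) = (0.126, -2.081)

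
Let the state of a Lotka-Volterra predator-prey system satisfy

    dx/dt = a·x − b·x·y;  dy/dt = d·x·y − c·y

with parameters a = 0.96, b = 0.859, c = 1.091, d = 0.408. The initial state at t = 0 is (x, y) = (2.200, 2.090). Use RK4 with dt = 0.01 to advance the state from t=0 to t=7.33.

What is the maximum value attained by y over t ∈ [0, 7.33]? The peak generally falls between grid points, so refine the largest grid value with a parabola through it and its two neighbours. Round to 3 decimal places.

max y = 2.138

t=0.000: state=(2.200, 2.090)
step 1 (dt=0.01): k1=(-1.838, -0.404), k2=(-1.826, -0.412), k3=(-1.826, -0.412), k4=(-1.815, -0.419); state += dt/6·(k1+2k2+2k3+k4)
t=0.010: state=(2.182, 2.086)
t=0.020: state=(2.164, 2.082)
t=0.030: state=(2.146, 2.077)
continuing one RK4 step at a time; state shown every 25 steps (Δt=0.25):
t=0.250: state=(1.810, 1.950)
t=0.500: state=(1.544, 1.760)
t=0.750: state=(1.375, 1.554)
t=1.000: state=(1.280, 1.354)
t=1.250: state=(1.241, 1.171)
t=1.500: state=(1.249, 1.012)
t=1.750: state=(1.296, 0.877)
t=2.000: state=(1.382, 0.765)
t=2.250: state=(1.506, 0.675)
t=2.500: state=(1.670, 0.604)
t=2.750: state=(1.876, 0.550)
t=3.000: state=(2.128, 0.514)
t=3.250: state=(2.428, 0.493)
t=3.500: state=(2.779, 0.489)
t=3.750: state=(3.176, 0.505)
t=4.000: state=(3.609, 0.543)
t=4.250: state=(4.056, 0.611)
t=4.500: state=(4.474, 0.719)
t=4.750: state=(4.795, 0.879)
t=5.000: state=(4.934, 1.102)
t=5.250: state=(4.808, 1.382)
t=5.500: state=(4.397, 1.686)
t=5.750: state=(3.778, 1.950)
t=6.000: state=(3.099, 2.107)
t=6.250: state=(2.494, 2.132)
t=6.500: state=(2.022, 2.041)
t=6.750: state=(1.686, 1.875)
t=7.000: state=(1.464, 1.675)
t=7.250: state=(1.328, 1.469)
t=7.330: state=(1.299, 1.405)
largest grid value and its neighbours: y(6.160)=2.13801, y(6.170)=2.13812, y(6.180)=2.13802
parabola through these three points peaks at t≈6.170 with y≈2.13812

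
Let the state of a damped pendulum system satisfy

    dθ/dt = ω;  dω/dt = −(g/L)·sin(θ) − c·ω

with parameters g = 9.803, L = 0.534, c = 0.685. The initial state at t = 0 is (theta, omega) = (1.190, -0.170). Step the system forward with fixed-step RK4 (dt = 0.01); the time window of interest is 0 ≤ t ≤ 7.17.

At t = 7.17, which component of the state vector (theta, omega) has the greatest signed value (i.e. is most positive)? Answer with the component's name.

largest component: omega

t=0.000: state=(1.190, -0.170)
step 1 (dt=0.01): k1=(-0.170, -16.926), k2=(-0.255, -16.862), k3=(-0.254, -16.860), k4=(-0.339, -16.793); state += dt/6·(k1+2k2+2k3+k4)
t=0.010: state=(1.187, -0.339)
t=0.020: state=(1.183, -0.506)
t=0.030: state=(1.177, -0.672)
continuing one RK4 step at a time; state shown every 25 steps (Δt=0.25):
t=0.250: state=(0.673, -3.644)
t=0.500: state=(-0.338, -3.686)
t=0.750: state=(-0.886, -0.459)
t=1.000: state=(-0.585, 2.614)
t=1.250: state=(0.191, 2.994)
t=1.500: state=(0.668, 0.564)
t=1.750: state=(0.467, -1.964)
t=2.000: state=(-0.130, -2.350)
t=2.250: state=(-0.511, -0.479)
t=2.500: state=(-0.360, 1.526)
t=2.750: state=(0.104, 1.818)
t=3.000: state=(0.396, 0.348)
t=3.250: state=(0.271, -1.211)
t=3.500: state=(-0.090, -1.394)
t=3.750: state=(-0.309, -0.225)
t=4.000: state=(-0.201, 0.970)
t=4.250: state=(0.080, 1.062)
t=4.500: state=(0.241, 0.128)
t=4.750: state=(0.147, -0.780)
t=5.000: state=(-0.072, -0.804)
t=5.250: state=(-0.188, -0.057)
t=5.500: state=(-0.107, 0.626)
t=5.750: state=(0.064, 0.605)
t=6.000: state=(0.146, 0.009)
t=6.250: state=(0.076, -0.502)
t=6.500: state=(-0.056, -0.453)
t=6.750: state=(-0.114, 0.021)
t=7.000: state=(-0.054, 0.400)
t=7.170: state=(0.018, 0.407)
compare at T: theta=0.018, omega=0.407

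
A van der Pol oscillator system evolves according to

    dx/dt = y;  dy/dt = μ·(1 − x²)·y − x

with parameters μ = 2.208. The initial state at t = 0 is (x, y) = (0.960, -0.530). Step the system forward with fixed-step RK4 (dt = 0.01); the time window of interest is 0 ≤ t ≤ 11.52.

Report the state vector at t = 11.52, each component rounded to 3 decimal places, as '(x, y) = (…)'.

t=0.000: state=(0.960, -0.530)
step 1 (dt=0.01): k1=(-0.530, -1.052), k2=(-0.535, -1.056), k3=(-0.535, -1.056), k4=(-0.541, -1.060); state += dt/6·(k1+2k2+2k3+k4)
t=0.010: state=(0.955, -0.541)
t=0.020: state=(0.949, -0.551)
t=0.030: state=(0.944, -0.562)
continuing one RK4 step at a time; state shown every 50 steps (Δt=0.5):
t=0.500: state=(0.526, -1.331)
t=1.000: state=(-0.654, -3.643)
t=1.500: state=(-1.941, -0.583)
t=2.000: state=(-1.921, 0.277)
t=2.500: state=(-1.761, 0.353)
t=3.000: state=(-1.567, 0.428)
t=3.500: state=(-1.322, 0.565)
t=4.000: state=(-0.972, 0.893)
t=4.500: state=(-0.302, 2.059)
t=5.000: state=(1.356, 3.645)
t=5.500: state=(2.020, -0.049)
t=6.000: state=(1.905, -0.306)
t=6.500: state=(1.738, -0.362)
t=7.000: state=(1.539, -0.441)
t=7.500: state=(1.285, -0.591)
t=8.000: state=(0.912, -0.968)
t=8.500: state=(0.159, -2.371)
t=9.000: state=(-1.571, -3.007)
t=9.500: state=(-2.014, 0.137)
t=10.000: state=(-1.885, 0.314)
t=10.500: state=(-1.714, 0.370)
t=11.000: state=(-1.510, 0.455)
t=11.500: state=(-1.246, 0.621)
t=11.520: state=(-1.234, 0.631)

(x, y) = (-1.234, 0.631)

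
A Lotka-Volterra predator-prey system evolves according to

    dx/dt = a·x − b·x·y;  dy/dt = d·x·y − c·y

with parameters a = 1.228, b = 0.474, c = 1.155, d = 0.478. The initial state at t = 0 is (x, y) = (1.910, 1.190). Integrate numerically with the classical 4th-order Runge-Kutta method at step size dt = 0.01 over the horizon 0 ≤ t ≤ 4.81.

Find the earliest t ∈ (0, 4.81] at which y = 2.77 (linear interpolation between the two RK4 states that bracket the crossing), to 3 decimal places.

t = 1.754

t=0.000: state=(1.910, 1.190)
step 1 (dt=0.01): k1=(1.268, -0.288), k2=(1.274, -0.284), k3=(1.274, -0.284), k4=(1.279, -0.280); state += dt/6·(k1+2k2+2k3+k4)
t=0.010: state=(1.923, 1.187)
t=0.020: state=(1.936, 1.184)
t=0.030: state=(1.949, 1.182)
continuing one RK4 step at a time; state shown every 20 steps (Δt=0.2):
t=0.200: state=(2.186, 1.148)
t=0.400: state=(2.508, 1.140)
t=0.600: state=(2.875, 1.170)
t=0.800: state=(3.278, 1.246)
t=1.000: state=(3.702, 1.381)
t=1.200: state=(4.113, 1.593)
t=1.400: state=(4.459, 1.906)
t=1.600: state=(4.665, 2.344)
t=1.750: state=(4.680, 2.758)
next step: t=1.760: state=(4.676, 2.788) — y has crossed 2.77
linear interpolation between t=1.750 (2.75767) and t=1.760 (2.78765) → t≈1.754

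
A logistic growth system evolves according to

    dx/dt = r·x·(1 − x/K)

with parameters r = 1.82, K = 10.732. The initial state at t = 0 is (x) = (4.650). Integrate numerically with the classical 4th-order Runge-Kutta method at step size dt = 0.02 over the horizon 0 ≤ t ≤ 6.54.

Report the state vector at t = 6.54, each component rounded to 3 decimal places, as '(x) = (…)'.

(x) = (10.732)

t=0.000: state=(4.650)
step 1 (dt=0.02): k1=(4.796), k2=(4.807), k3=(4.807), k4=(4.818); state += dt/6·(k1+2k2+2k3+k4)
t=0.020: state=(4.746)
t=0.040: state=(4.843)
t=0.060: state=(4.940)
continuing one RK4 step at a time; state shown every 25 steps (Δt=0.5):
t=0.500: state=(7.031)
t=1.000: state=(8.855)
t=1.500: state=(9.888)
t=2.000: state=(10.376)
t=2.500: state=(10.586)
t=3.000: state=(10.673)
t=3.500: state=(10.708)
t=4.000: state=(10.722)
t=4.500: state=(10.728)
t=5.000: state=(10.730)
t=5.500: state=(10.731)
t=6.000: state=(10.732)
t=6.500: state=(10.732)
t=6.540: state=(10.732)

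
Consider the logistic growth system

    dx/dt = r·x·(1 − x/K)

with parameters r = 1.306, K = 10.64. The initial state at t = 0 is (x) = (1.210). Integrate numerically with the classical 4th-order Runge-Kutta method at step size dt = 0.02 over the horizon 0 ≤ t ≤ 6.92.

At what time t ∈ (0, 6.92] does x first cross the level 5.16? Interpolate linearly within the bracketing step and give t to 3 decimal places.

t = 1.526

t=0.000: state=(1.210)
step 1 (dt=0.02): k1=(1.401), k2=(1.415), k3=(1.415), k4=(1.429); state += dt/6·(k1+2k2+2k3+k4)
t=0.020: state=(1.238)
t=0.040: state=(1.267)
t=0.060: state=(1.297)
continuing one RK4 step at a time; state shown every 25 steps (Δt=0.5):
t=0.500: state=(2.104)
t=1.000: state=(3.420)
t=1.500: state=(5.069)
t=1.520: state=(5.139)
next step: t=1.540: state=(5.208) — x has crossed 5.16
linear interpolation between t=1.520 (5.13878) and t=1.540 (5.20820) → t≈1.526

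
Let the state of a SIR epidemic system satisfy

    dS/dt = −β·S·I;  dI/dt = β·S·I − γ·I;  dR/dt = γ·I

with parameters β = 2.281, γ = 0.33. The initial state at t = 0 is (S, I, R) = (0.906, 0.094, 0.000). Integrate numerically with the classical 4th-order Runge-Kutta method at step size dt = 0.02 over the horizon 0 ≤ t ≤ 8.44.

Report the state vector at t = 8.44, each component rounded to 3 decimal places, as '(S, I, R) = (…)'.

(S, I, R) = (0.002, 0.098, 0.900)

t=0.000: state=(0.906, 0.094, 0.000)
step 1 (dt=0.02): k1=(-0.194, 0.163, 0.031), k2=(-0.197, 0.166, 0.032), k3=(-0.197, 0.166, 0.032), k4=(-0.200, 0.168, 0.032); state += dt/6·(k1+2k2+2k3+k4)
t=0.020: state=(0.902, 0.097, 0.001)
t=0.040: state=(0.898, 0.101, 0.001)
t=0.060: state=(0.894, 0.104, 0.002)
continuing one RK4 step at a time; state shown every 25 steps (Δt=0.5):
t=0.500: state=(0.767, 0.209, 0.024)
t=1.000: state=(0.551, 0.377, 0.072)
t=1.500: state=(0.327, 0.525, 0.147)
t=2.000: state=(0.172, 0.588, 0.240)
t=2.500: state=(0.088, 0.575, 0.337)
t=3.000: state=(0.047, 0.525, 0.428)
t=3.500: state=(0.027, 0.464, 0.510)
t=4.000: state=(0.016, 0.403, 0.581)
t=4.500: state=(0.011, 0.346, 0.643)
t=5.000: state=(0.007, 0.297, 0.696)
t=5.500: state=(0.005, 0.253, 0.741)
t=6.000: state=(0.004, 0.216, 0.780)
t=6.500: state=(0.003, 0.184, 0.813)
t=7.000: state=(0.003, 0.157, 0.841)
t=7.500: state=(0.002, 0.133, 0.865)
t=8.000: state=(0.002, 0.113, 0.885)
t=8.440: state=(0.002, 0.098, 0.900)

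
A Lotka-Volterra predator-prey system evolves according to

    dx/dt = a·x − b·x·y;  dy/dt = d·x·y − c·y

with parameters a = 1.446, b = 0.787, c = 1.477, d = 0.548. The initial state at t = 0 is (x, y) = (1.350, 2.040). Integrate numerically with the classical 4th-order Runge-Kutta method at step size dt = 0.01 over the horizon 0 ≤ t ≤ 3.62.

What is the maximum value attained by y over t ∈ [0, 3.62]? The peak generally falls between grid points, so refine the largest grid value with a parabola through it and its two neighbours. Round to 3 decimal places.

t=0.000: state=(1.350, 2.040)
step 1 (dt=0.01): k1=(-0.215, -1.504), k2=(-0.207, -1.500), k3=(-0.207, -1.500), k4=(-0.199, -1.495); state += dt/6·(k1+2k2+2k3+k4)
t=0.010: state=(1.348, 2.025)
t=0.020: state=(1.346, 2.010)
t=0.030: state=(1.344, 1.995)
continuing one RK4 step at a time; state shown every 20 steps (Δt=0.2):
t=0.200: state=(1.338, 1.758)
t=0.400: state=(1.381, 1.518)
t=0.600: state=(1.476, 1.321)
t=0.800: state=(1.622, 1.164)
t=1.000: state=(1.821, 1.046)
t=1.200: state=(2.077, 0.963)
t=1.400: state=(2.393, 0.915)
t=1.600: state=(2.771, 0.903)
t=1.800: state=(3.204, 0.932)
t=2.000: state=(3.675, 1.011)
t=2.200: state=(4.142, 1.155)
t=2.400: state=(4.534, 1.385)
t=2.600: state=(4.750, 1.718)
t=2.800: state=(4.683, 2.150)
t=3.000: state=(4.294, 2.625)
t=3.200: state=(3.669, 3.026)
t=3.400: state=(2.983, 3.242)
t=3.600: state=(2.386, 3.234)
t=3.620: state=(2.334, 3.222)
largest grid value and its neighbours: y(3.480)=3.26461, y(3.490)=3.26492, y(3.500)=3.26469
parabola through these three points peaks at t≈3.491 with y≈3.26492

max y = 3.265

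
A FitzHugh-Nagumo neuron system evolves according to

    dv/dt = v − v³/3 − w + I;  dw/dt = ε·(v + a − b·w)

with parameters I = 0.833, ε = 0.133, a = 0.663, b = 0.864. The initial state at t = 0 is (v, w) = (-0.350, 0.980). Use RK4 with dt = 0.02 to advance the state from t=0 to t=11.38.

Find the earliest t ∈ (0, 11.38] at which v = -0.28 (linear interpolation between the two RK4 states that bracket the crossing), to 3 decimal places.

t = 10.123

t=0.000: state=(-0.350, 0.980)
step 1 (dt=0.02): k1=(-0.483, -0.071), k2=(-0.486, -0.072), k3=(-0.486, -0.072), k4=(-0.490, -0.072); state += dt/6·(k1+2k2+2k3+k4)
t=0.020: state=(-0.360, 0.979)
t=0.040: state=(-0.370, 0.977)
t=0.060: state=(-0.380, 0.976)
continuing one RK4 step at a time; state shown every 25 steps (Δt=0.5):
t=0.500: state=(-0.635, 0.937)
t=1.000: state=(-0.984, 0.875)
t=1.500: state=(-1.302, 0.794)
t=2.000: state=(-1.495, 0.702)
t=2.500: state=(-1.567, 0.606)
t=3.000: state=(-1.569, 0.513)
t=3.500: state=(-1.538, 0.427)
t=4.000: state=(-1.492, 0.348)
t=4.500: state=(-1.439, 0.277)
t=5.000: state=(-1.382, 0.213)
t=5.500: state=(-1.321, 0.157)
t=6.000: state=(-1.258, 0.107)
t=6.500: state=(-1.190, 0.065)
t=7.000: state=(-1.118, 0.030)
t=7.500: state=(-1.038, 0.001)
t=8.000: state=(-0.950, -0.020)
t=8.500: state=(-0.847, -0.034)
t=9.000: state=(-0.724, -0.041)
t=9.500: state=(-0.565, -0.037)
t=10.000: state=(-0.348, -0.022)
t=10.120: state=(-0.282, -0.016)
next step: t=10.140: state=(-0.270, -0.015) — v has crossed -0.28
linear interpolation between t=10.120 (-0.28186) and t=10.140 (-0.27026) → t≈10.123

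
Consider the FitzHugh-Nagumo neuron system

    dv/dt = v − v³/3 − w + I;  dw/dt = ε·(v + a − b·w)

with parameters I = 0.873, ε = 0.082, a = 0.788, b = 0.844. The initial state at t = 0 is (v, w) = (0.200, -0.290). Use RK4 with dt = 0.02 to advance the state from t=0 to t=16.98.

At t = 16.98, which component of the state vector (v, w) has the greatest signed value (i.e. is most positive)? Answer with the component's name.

t=0.000: state=(0.200, -0.290)
step 1 (dt=0.02): k1=(1.360, 0.101), k2=(1.372, 0.102), k3=(1.372, 0.102), k4=(1.384, 0.103); state += dt/6·(k1+2k2+2k3+k4)
t=0.020: state=(0.227, -0.288)
t=0.040: state=(0.255, -0.286)
t=0.060: state=(0.284, -0.284)
continuing one RK4 step at a time; state shown every 50 steps (Δt=1):
t=1.000: state=(1.741, -0.128)
t=2.000: state=(2.040, 0.099)
t=3.000: state=(1.986, 0.314)
t=4.000: state=(1.917, 0.510)
t=5.000: state=(1.848, 0.688)
t=6.000: state=(1.778, 0.848)
t=7.000: state=(1.708, 0.992)
t=8.000: state=(1.636, 1.120)
t=9.000: state=(1.564, 1.234)
t=10.000: state=(1.490, 1.335)
t=11.000: state=(1.413, 1.423)
t=12.000: state=(1.333, 1.500)
t=13.000: state=(1.247, 1.564)
t=14.000: state=(1.151, 1.617)
t=15.000: state=(1.042, 1.658)
t=16.000: state=(0.906, 1.687)
t=16.980: state=(0.721, 1.701)
compare at T: v=0.721, w=1.701

largest component: w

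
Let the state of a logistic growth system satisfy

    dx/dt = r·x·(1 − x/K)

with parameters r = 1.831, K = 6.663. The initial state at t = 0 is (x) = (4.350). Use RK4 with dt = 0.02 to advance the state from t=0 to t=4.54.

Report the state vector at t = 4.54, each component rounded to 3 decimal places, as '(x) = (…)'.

(x) = (6.662)

t=0.000: state=(4.350)
step 1 (dt=0.02): k1=(2.765), k2=(2.749), k3=(2.749), k4=(2.733); state += dt/6·(k1+2k2+2k3+k4)
t=0.020: state=(4.405)
t=0.040: state=(4.459)
t=0.060: state=(4.513)
continuing one RK4 step at a time; state shown every 10 steps (Δt=0.2):
t=0.200: state=(4.868)
t=0.400: state=(5.307)
t=0.600: state=(5.660)
t=0.800: state=(5.934)
t=1.000: state=(6.140)
t=1.200: state=(6.291)
t=1.400: state=(6.401)
t=1.600: state=(6.479)
t=1.800: state=(6.534)
t=2.000: state=(6.573)
t=2.200: state=(6.601)
t=2.400: state=(6.620)
t=2.600: state=(6.633)
t=2.800: state=(6.642)
t=3.000: state=(6.648)
t=3.200: state=(6.653)
t=3.400: state=(6.656)
t=3.600: state=(6.658)
t=3.800: state=(6.660)
t=4.000: state=(6.661)
t=4.200: state=(6.661)
t=4.400: state=(6.662)
t=4.540: state=(6.662)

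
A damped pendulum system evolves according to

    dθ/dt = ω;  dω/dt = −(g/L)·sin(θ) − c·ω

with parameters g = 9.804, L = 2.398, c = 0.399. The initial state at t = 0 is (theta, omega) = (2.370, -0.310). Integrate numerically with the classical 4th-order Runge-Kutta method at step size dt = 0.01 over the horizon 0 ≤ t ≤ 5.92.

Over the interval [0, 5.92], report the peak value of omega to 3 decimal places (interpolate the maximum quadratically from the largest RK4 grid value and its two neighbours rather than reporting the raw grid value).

max omega = 2.262

t=0.000: state=(2.370, -0.310)
step 1 (dt=0.01): k1=(-0.310, -2.727), k2=(-0.324, -2.726), k3=(-0.324, -2.726), k4=(-0.337, -2.726); state += dt/6·(k1+2k2+2k3+k4)
t=0.010: state=(2.367, -0.337)
t=0.020: state=(2.363, -0.365)
t=0.030: state=(2.359, -0.392)
continuing one RK4 step at a time; state shown every 20 steps (Δt=0.2):
t=0.200: state=(2.253, -0.861)
t=0.400: state=(2.023, -1.453)
t=0.600: state=(1.669, -2.092)
t=0.800: state=(1.187, -2.703)
t=1.000: state=(0.601, -3.101)
t=1.200: state=(-0.025, -3.080)
t=1.400: state=(-0.599, -2.597)
t=1.600: state=(-1.044, -1.819)
t=1.800: state=(-1.321, -0.949)
t=2.000: state=(-1.425, -0.104)
t=2.200: state=(-1.367, 0.679)
t=2.400: state=(-1.159, 1.377)
t=2.600: state=(-0.825, 1.929)
t=2.800: state=(-0.404, 2.233)
t=3.000: state=(0.045, 2.198)
t=3.200: state=(0.453, 1.830)
t=3.400: state=(0.762, 1.236)
t=3.600: state=(0.941, 0.544)
t=3.800: state=(0.980, -0.147)
t=4.000: state=(0.886, -0.771)
t=4.200: state=(0.680, -1.269)
t=4.400: state=(0.391, -1.574)
t=4.600: state=(0.067, -1.630)
t=4.800: state=(-0.243, -1.432)
t=5.000: state=(-0.493, -1.034)
t=5.200: state=(-0.649, -0.524)
t=5.400: state=(-0.700, 0.013)
t=5.600: state=(-0.647, 0.507)
t=5.800: state=(-0.504, 0.899)
t=5.920: state=(-0.386, 1.064)
largest grid value and its neighbours: omega(2.870)=2.26129, omega(2.880)=2.26179, omega(2.890)=2.26139
parabola through these three points peaks at t≈2.881 with omega≈2.26180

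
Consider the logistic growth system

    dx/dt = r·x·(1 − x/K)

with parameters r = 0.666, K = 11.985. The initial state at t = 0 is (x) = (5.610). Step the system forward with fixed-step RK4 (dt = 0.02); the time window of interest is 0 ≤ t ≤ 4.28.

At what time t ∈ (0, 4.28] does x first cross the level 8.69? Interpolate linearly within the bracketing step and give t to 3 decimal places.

t=0.000: state=(5.610)
step 1 (dt=0.02): k1=(1.987), k2=(1.988), k3=(1.988), k4=(1.989); state += dt/6·(k1+2k2+2k3+k4)
t=0.020: state=(5.650)
t=0.040: state=(5.690)
t=0.060: state=(5.729)
continuing one RK4 step at a time; state shown every 10 steps (Δt=0.2):
t=0.200: state=(6.009)
t=0.400: state=(6.407)
t=0.600: state=(6.802)
t=0.800: state=(7.190)
t=1.000: state=(7.567)
t=1.200: state=(7.932)
t=1.400: state=(8.281)
t=1.600: state=(8.613)
t=1.640: state=(8.677)
next step: t=1.660: state=(8.709) — x has crossed 8.69
linear interpolation between t=1.640 (8.67718) and t=1.660 (8.70898) → t≈1.648

t = 1.648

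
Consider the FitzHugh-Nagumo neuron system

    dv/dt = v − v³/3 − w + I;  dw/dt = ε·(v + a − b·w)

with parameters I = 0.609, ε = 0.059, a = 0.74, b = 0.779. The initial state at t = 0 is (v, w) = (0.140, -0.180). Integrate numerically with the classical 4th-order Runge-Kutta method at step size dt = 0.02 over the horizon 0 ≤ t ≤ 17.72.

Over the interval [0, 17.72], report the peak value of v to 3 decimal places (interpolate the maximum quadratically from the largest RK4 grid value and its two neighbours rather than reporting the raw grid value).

t=0.000: state=(0.140, -0.180)
step 1 (dt=0.02): k1=(0.928, 0.060), k2=(0.937, 0.061), k3=(0.937, 0.061), k4=(0.945, 0.061); state += dt/6·(k1+2k2+2k3+k4)
t=0.020: state=(0.159, -0.179)
t=0.040: state=(0.178, -0.178)
t=0.060: state=(0.197, -0.176)
continuing one RK4 step at a time; state shown every 50 steps (Δt=1):
t=1.000: state=(1.387, -0.087)
t=2.000: state=(1.927, 0.061)
t=3.000: state=(1.921, 0.212)
t=4.000: state=(1.869, 0.355)
t=5.000: state=(1.814, 0.488)
t=6.000: state=(1.758, 0.612)
t=7.000: state=(1.701, 0.727)
t=8.000: state=(1.643, 0.833)
t=9.000: state=(1.583, 0.931)
t=10.000: state=(1.520, 1.022)
t=11.000: state=(1.455, 1.104)
t=12.000: state=(1.386, 1.179)
t=13.000: state=(1.311, 1.247)
t=14.000: state=(1.229, 1.307)
t=15.000: state=(1.135, 1.359)
t=16.000: state=(1.021, 1.403)
t=17.000: state=(0.872, 1.437)
t=17.720: state=(0.721, 1.455)
largest grid value and its neighbours: v(2.340)=1.94004, v(2.360)=1.94005, v(2.380)=1.93999
parabola through these three points peaks at t≈2.351 with v≈1.94005

max v = 1.940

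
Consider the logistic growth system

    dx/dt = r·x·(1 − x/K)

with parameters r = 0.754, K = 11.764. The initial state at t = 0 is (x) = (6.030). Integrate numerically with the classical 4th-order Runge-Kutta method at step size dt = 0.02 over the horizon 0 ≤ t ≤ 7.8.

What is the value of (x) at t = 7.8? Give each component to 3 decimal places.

t=0.000: state=(6.030)
step 1 (dt=0.02): k1=(2.216), k2=(2.216), k3=(2.216), k4=(2.215); state += dt/6·(k1+2k2+2k3+k4)
t=0.020: state=(6.074)
t=0.040: state=(6.119)
t=0.060: state=(6.163)
continuing one RK4 step at a time; state shown every 25 steps (Δt=0.5):
t=0.500: state=(7.120)
t=1.000: state=(8.128)
t=1.500: state=(9.002)
t=2.000: state=(9.718)
t=2.500: state=(10.280)
t=3.000: state=(10.704)
t=3.500: state=(11.016)
t=4.000: state=(11.240)
t=4.500: state=(11.400)
t=5.000: state=(11.512)
t=5.500: state=(11.590)
t=6.000: state=(11.644)
t=6.500: state=(11.681)
t=7.000: state=(11.707)
t=7.500: state=(11.725)
t=7.800: state=(11.733)

(x) = (11.733)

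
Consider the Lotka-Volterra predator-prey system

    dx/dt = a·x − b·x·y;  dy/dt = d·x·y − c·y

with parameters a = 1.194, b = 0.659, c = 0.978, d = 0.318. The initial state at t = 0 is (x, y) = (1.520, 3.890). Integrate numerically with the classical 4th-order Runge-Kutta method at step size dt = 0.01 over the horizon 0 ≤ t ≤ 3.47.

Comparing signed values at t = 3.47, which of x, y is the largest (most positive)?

t=0.000: state=(1.520, 3.890)
step 1 (dt=0.01): k1=(-2.082, -1.924), k2=(-2.058, -1.932), k3=(-2.058, -1.932), k4=(-2.034, -1.940); state += dt/6·(k1+2k2+2k3+k4)
t=0.010: state=(1.499, 3.871)
t=0.020: state=(1.479, 3.851)
t=0.030: state=(1.460, 3.832)
continuing one RK4 step at a time; state shown every 20 steps (Δt=0.2):
t=0.200: state=(1.187, 3.484)
t=0.400: state=(0.979, 3.067)
t=0.600: state=(0.852, 2.673)
t=0.800: state=(0.779, 2.314)
t=1.000: state=(0.745, 1.997)
t=1.200: state=(0.740, 1.722)
t=1.400: state=(0.761, 1.485)
t=1.600: state=(0.806, 1.283)
t=1.800: state=(0.874, 1.113)
t=2.000: state=(0.967, 0.970)
t=2.200: state=(1.090, 0.852)
t=2.400: state=(1.245, 0.754)
t=2.600: state=(1.439, 0.675)
t=2.800: state=(1.679, 0.613)
t=3.000: state=(1.972, 0.566)
t=3.200: state=(2.330, 0.534)
t=3.400: state=(2.761, 0.516)
t=3.470: state=(2.931, 0.513)
compare at T: x=2.931, y=0.513

largest component: x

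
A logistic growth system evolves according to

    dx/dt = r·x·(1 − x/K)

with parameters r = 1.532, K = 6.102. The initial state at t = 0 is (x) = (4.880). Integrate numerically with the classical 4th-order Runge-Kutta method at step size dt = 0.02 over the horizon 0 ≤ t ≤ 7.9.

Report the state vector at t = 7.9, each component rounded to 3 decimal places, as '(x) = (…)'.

(x) = (6.102)

t=0.000: state=(4.880)
step 1 (dt=0.02): k1=(1.497), k2=(1.483), k3=(1.484), k4=(1.470); state += dt/6·(k1+2k2+2k3+k4)
t=0.020: state=(4.910)
t=0.040: state=(4.939)
t=0.060: state=(4.967)
continuing one RK4 step at a time; state shown every 25 steps (Δt=0.5):
t=0.500: state=(5.466)
t=1.000: state=(5.789)
t=1.500: state=(5.952)
t=2.000: state=(6.031)
t=2.500: state=(6.069)
t=3.000: state=(6.087)
t=3.500: state=(6.095)
t=4.000: state=(6.099)
t=4.500: state=(6.100)
t=5.000: state=(6.101)
t=5.500: state=(6.102)
t=6.000: state=(6.102)
t=6.500: state=(6.102)
t=7.000: state=(6.102)
t=7.500: state=(6.102)
t=7.900: state=(6.102)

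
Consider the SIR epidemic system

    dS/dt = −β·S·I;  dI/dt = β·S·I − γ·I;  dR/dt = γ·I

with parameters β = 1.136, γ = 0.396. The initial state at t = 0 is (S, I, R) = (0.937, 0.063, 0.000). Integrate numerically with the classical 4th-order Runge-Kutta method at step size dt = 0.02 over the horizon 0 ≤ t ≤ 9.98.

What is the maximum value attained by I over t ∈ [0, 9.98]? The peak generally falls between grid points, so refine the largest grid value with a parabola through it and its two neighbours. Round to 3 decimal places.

t=0.000: state=(0.937, 0.063, 0.000)
step 1 (dt=0.02): k1=(-0.067, 0.042, 0.025), k2=(-0.067, 0.042, 0.025), k3=(-0.067, 0.042, 0.025), k4=(-0.068, 0.043, 0.025); state += dt/6·(k1+2k2+2k3+k4)
t=0.020: state=(0.936, 0.064, 0.001)
t=0.040: state=(0.934, 0.065, 0.001)
t=0.060: state=(0.933, 0.066, 0.002)
continuing one RK4 step at a time; state shown every 25 steps (Δt=0.5):
t=0.500: state=(0.898, 0.087, 0.015)
t=1.000: state=(0.848, 0.117, 0.035)
t=1.500: state=(0.785, 0.153, 0.062)
t=2.000: state=(0.712, 0.192, 0.096)
t=2.500: state=(0.631, 0.231, 0.138)
t=3.000: state=(0.548, 0.265, 0.187)
t=3.500: state=(0.468, 0.290, 0.242)
t=4.000: state=(0.395, 0.304, 0.301)
t=4.500: state=(0.332, 0.306, 0.362)
t=5.000: state=(0.279, 0.299, 0.422)
t=5.500: state=(0.237, 0.284, 0.479)
t=6.000: state=(0.203, 0.264, 0.534)
t=6.500: state=(0.176, 0.241, 0.584)
t=7.000: state=(0.154, 0.217, 0.629)
t=7.500: state=(0.137, 0.193, 0.670)
t=8.000: state=(0.124, 0.171, 0.706)
t=8.500: state=(0.113, 0.150, 0.737)
t=9.000: state=(0.104, 0.131, 0.765)
t=9.500: state=(0.097, 0.113, 0.789)
t=9.980: state=(0.092, 0.099, 0.809)
largest grid value and its neighbours: I(4.340)=0.30672, I(4.360)=0.30673, I(4.380)=0.30672
parabola through these three points peaks at t≈4.360 with I≈0.30673

max I = 0.307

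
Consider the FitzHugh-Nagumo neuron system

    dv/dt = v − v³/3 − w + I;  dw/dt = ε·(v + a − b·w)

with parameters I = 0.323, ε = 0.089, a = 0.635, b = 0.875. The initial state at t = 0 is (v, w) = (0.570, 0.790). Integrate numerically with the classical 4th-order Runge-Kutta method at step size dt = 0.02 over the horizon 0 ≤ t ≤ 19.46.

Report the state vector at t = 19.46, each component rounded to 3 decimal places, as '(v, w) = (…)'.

(v, w) = (-1.216, -0.346)

t=0.000: state=(0.570, 0.790)
step 1 (dt=0.02): k1=(0.041, 0.046), k2=(0.041, 0.046), k3=(0.041, 0.046), k4=(0.041, 0.046); state += dt/6·(k1+2k2+2k3+k4)
t=0.020: state=(0.571, 0.791)
t=0.040: state=(0.572, 0.792)
t=0.060: state=(0.572, 0.793)
continuing one RK4 step at a time; state shown every 50 steps (Δt=1):
t=1.000: state=(0.600, 0.835)
t=2.000: state=(0.594, 0.879)
t=3.000: state=(0.524, 0.916)
t=4.000: state=(0.330, 0.939)
t=5.000: state=(-0.169, 0.933)
t=6.000: state=(-1.251, 0.859)
t=7.000: state=(-1.844, 0.709)
t=8.000: state=(-1.855, 0.551)
t=9.000: state=(-1.800, 0.407)
t=10.000: state=(-1.740, 0.279)
t=11.000: state=(-1.681, 0.167)
t=12.000: state=(-1.623, 0.067)
t=13.000: state=(-1.566, -0.020)
t=14.000: state=(-1.509, -0.096)
t=15.000: state=(-1.454, -0.161)
t=16.000: state=(-1.400, -0.217)
t=17.000: state=(-1.346, -0.264)
t=18.000: state=(-1.293, -0.303)
t=19.000: state=(-1.240, -0.334)
t=19.460: state=(-1.216, -0.346)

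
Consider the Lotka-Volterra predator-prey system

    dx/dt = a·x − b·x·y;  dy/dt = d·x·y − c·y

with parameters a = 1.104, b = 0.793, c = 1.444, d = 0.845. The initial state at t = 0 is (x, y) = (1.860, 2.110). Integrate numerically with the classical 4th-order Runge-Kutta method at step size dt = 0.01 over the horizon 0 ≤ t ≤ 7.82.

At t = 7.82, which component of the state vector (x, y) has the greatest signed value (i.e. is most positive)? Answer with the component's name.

t=0.000: state=(1.860, 2.110)
step 1 (dt=0.01): k1=(-1.059, 0.269), k2=(-1.058, 0.260), k3=(-1.058, 0.260), k4=(-1.057, 0.251); state += dt/6·(k1+2k2+2k3+k4)
t=0.010: state=(1.849, 2.113)
t=0.020: state=(1.839, 2.115)
t=0.030: state=(1.828, 2.117)
continuing one RK4 step at a time; state shown every 50 steps (Δt=0.5):
t=0.500: state=(1.403, 2.029)
t=1.000: state=(1.163, 1.682)
t=1.500: state=(1.117, 1.315)
t=2.000: state=(1.221, 1.042)
t=2.500: state=(1.452, 0.886)
t=3.000: state=(1.795, 0.852)
t=3.500: state=(2.188, 0.960)
t=4.000: state=(2.465, 1.257)
t=4.500: state=(2.377, 1.726)
t=5.000: state=(1.917, 2.093)
t=5.500: state=(1.442, 2.055)
t=6.000: state=(1.178, 1.723)
t=6.500: state=(1.114, 1.350)
t=7.000: state=(1.203, 1.065)
t=7.500: state=(1.422, 0.897)
t=7.820: state=(1.623, 0.852)
compare at T: x=1.623, y=0.852

largest component: x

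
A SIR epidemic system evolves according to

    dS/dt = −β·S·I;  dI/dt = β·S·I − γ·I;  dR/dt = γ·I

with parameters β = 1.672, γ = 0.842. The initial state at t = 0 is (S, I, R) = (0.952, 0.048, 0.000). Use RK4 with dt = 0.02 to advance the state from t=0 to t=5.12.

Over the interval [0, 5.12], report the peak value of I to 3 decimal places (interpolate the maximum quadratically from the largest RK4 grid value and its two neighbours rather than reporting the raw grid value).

t=0.000: state=(0.952, 0.048, 0.000)
step 1 (dt=0.02): k1=(-0.076, 0.036, 0.040), k2=(-0.077, 0.036, 0.041), k3=(-0.077, 0.036, 0.041), k4=(-0.077, 0.036, 0.041); state += dt/6·(k1+2k2+2k3+k4)
t=0.020: state=(0.950, 0.049, 0.001)
t=0.040: state=(0.949, 0.049, 0.002)
t=0.060: state=(0.947, 0.050, 0.002)
continuing one RK4 step at a time; state shown every 10 steps (Δt=0.2):
t=0.200: state=(0.936, 0.056, 0.009)
t=0.400: state=(0.917, 0.064, 0.019)
t=0.600: state=(0.896, 0.073, 0.030)
t=0.800: state=(0.873, 0.083, 0.044)
t=1.000: state=(0.848, 0.094, 0.058)
t=1.200: state=(0.820, 0.105, 0.075)
t=1.400: state=(0.790, 0.116, 0.094)
t=1.600: state=(0.759, 0.127, 0.114)
t=1.800: state=(0.726, 0.138, 0.136)
t=2.000: state=(0.692, 0.147, 0.160)
t=2.200: state=(0.658, 0.156, 0.186)
t=2.400: state=(0.624, 0.163, 0.213)
t=2.600: state=(0.590, 0.169, 0.241)
t=2.800: state=(0.557, 0.173, 0.270)
t=3.000: state=(0.526, 0.175, 0.299)
t=3.200: state=(0.496, 0.176, 0.329)
t=3.400: state=(0.467, 0.174, 0.358)
t=3.600: state=(0.441, 0.172, 0.387)
t=3.800: state=(0.417, 0.167, 0.416)
t=4.000: state=(0.395, 0.162, 0.444)
t=4.200: state=(0.374, 0.156, 0.470)
t=4.400: state=(0.356, 0.148, 0.496)
t=4.600: state=(0.339, 0.141, 0.520)
t=4.800: state=(0.324, 0.133, 0.543)
t=5.000: state=(0.310, 0.125, 0.565)
t=5.120: state=(0.302, 0.120, 0.577)
largest grid value and its neighbours: I(3.120)=0.17571, I(3.140)=0.17572, I(3.160)=0.17572
parabola through these three points peaks at t≈3.146 with I≈0.17572

max I = 0.176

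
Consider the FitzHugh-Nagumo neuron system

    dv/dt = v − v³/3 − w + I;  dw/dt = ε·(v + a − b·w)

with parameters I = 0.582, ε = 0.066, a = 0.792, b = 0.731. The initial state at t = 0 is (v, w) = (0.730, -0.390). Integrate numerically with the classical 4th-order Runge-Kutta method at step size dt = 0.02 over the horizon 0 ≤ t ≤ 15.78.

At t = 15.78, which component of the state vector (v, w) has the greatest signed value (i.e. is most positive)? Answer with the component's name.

largest component: w

t=0.000: state=(0.730, -0.390)
step 1 (dt=0.02): k1=(1.572, 0.119), k2=(1.578, 0.120), k3=(1.578, 0.120), k4=(1.584, 0.121); state += dt/6·(k1+2k2+2k3+k4)
t=0.020: state=(0.762, -0.388)
t=0.040: state=(0.793, -0.385)
t=0.060: state=(0.825, -0.383)
continuing one RK4 step at a time; state shown every 50 steps (Δt=1):
t=1.000: state=(1.906, -0.228)
t=2.000: state=(1.997, -0.038)
t=3.000: state=(1.943, 0.142)
t=4.000: state=(1.880, 0.309)
t=5.000: state=(1.817, 0.465)
t=6.000: state=(1.751, 0.609)
t=7.000: state=(1.684, 0.742)
t=8.000: state=(1.615, 0.864)
t=9.000: state=(1.542, 0.976)
t=10.000: state=(1.465, 1.078)
t=11.000: state=(1.383, 1.170)
t=12.000: state=(1.291, 1.252)
t=13.000: state=(1.187, 1.324)
t=14.000: state=(1.062, 1.385)
t=15.000: state=(0.897, 1.435)
t=15.780: state=(0.713, 1.463)
compare at T: v=0.713, w=1.463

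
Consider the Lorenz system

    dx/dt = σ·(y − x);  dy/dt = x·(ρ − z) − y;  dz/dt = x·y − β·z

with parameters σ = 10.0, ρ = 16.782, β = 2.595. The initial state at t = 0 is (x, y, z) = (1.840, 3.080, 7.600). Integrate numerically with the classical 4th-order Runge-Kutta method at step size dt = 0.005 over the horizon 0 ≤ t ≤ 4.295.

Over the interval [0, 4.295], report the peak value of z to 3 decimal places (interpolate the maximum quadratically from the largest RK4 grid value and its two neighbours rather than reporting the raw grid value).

t=0.000: state=(1.840, 3.080, 7.600)
step 1 (dt=0.005): k1=(12.400, 13.815, -14.055), k2=(12.435, 14.131, -13.804), k3=(12.442, 14.130, -13.803), k4=(12.484, 14.447, -13.550); state += dt/6·(k1+2k2+2k3+k4)
t=0.005: state=(1.902, 3.151, 7.531)
t=0.010: state=(1.965, 3.224, 7.465)
t=0.015: state=(2.028, 3.301, 7.401)
continuing one RK4 step at a time; state shown every 40 steps (Δt=0.2):
t=0.200: state=(5.694, 8.675, 7.998)
t=0.400: state=(10.812, 10.434, 21.027)
t=0.600: state=(4.406, 1.356, 18.669)
t=0.800: state=(1.830, 1.793, 11.625)
t=1.000: state=(3.161, 4.570, 8.072)
t=1.200: state=(7.904, 10.947, 11.906)
t=1.400: state=(9.080, 6.140, 22.079)
t=1.600: state=(3.275, 1.754, 15.884)
t=1.800: state=(2.678, 3.295, 10.422)
t=2.000: state=(5.548, 7.856, 9.745)
t=2.200: state=(9.766, 10.100, 18.906)
t=2.400: state=(5.566, 2.913, 18.881)
t=2.600: state=(3.042, 3.009, 12.754)
t=2.800: state=(4.667, 6.290, 10.250)
t=3.000: state=(8.709, 10.281, 15.806)
t=3.200: state=(7.192, 4.710, 19.897)
t=3.400: state=(3.757, 3.184, 14.499)
t=3.600: state=(4.477, 5.651, 11.247)
t=3.800: state=(7.829, 9.501, 14.513)
t=4.000: state=(7.829, 6.048, 19.607)
t=4.200: state=(4.473, 3.594, 15.577)
t=4.295: state=(4.092, 4.138, 13.523)
largest grid value and its neighbours: z(0.460)=22.90439, z(0.465)=22.91298, z(0.470)=22.90105
parabola through these three points peaks at t≈0.465 with z≈22.91305

max z = 22.913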